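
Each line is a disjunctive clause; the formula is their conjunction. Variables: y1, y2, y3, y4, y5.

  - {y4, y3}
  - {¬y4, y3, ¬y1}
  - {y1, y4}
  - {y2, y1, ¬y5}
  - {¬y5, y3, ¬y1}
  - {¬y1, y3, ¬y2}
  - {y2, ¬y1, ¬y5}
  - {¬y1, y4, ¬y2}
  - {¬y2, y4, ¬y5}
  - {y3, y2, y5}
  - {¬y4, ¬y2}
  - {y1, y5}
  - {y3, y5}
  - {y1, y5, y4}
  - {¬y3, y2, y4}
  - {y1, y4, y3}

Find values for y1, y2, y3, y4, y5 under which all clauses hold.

Branch on y1: take y1 = True.
Try y2 = False.
  then y5 is forced to False.
  then y3 is forced to True.
  then y4 is forced to True.

y1=True, y2=False, y3=True, y4=True, y5=False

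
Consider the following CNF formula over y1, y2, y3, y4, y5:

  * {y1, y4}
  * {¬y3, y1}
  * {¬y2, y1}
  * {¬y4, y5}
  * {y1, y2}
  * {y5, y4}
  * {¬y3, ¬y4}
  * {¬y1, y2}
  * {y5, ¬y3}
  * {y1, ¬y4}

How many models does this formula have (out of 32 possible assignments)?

3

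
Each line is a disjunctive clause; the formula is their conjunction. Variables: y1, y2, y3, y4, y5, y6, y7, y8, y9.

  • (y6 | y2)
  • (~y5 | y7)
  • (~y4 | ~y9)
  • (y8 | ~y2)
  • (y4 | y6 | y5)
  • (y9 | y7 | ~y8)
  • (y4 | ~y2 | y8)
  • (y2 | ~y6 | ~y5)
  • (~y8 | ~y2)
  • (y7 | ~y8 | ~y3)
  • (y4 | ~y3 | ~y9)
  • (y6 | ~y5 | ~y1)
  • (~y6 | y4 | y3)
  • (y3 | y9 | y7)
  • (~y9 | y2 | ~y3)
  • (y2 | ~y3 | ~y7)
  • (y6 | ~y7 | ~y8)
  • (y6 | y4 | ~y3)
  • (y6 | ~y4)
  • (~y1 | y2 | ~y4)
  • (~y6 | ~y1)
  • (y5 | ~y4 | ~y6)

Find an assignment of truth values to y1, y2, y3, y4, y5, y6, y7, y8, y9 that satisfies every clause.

y1 = F  y2 = F  y3 = T  y4 = F  y5 = F  y6 = T  y7 = F  y8 = F  y9 = F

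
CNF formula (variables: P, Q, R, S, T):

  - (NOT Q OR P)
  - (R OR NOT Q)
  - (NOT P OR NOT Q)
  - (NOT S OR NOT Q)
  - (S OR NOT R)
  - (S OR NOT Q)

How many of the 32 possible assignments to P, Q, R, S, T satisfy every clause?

12

Split on Q, then S.
  Q=1, S=1: a clause becomes empty — 0.
  Q=1, S=0: a clause becomes empty — 0.
  Q=0, S=1: P, R, T free → 2^3 = 8.
  Q=0, S=0: remaining (P,R,T) ∈ {(0,0,0); (0,0,1); (1,0,0); (1,0,1)} — 4.
Total: 0 + 0 + 8 + 4 = 12.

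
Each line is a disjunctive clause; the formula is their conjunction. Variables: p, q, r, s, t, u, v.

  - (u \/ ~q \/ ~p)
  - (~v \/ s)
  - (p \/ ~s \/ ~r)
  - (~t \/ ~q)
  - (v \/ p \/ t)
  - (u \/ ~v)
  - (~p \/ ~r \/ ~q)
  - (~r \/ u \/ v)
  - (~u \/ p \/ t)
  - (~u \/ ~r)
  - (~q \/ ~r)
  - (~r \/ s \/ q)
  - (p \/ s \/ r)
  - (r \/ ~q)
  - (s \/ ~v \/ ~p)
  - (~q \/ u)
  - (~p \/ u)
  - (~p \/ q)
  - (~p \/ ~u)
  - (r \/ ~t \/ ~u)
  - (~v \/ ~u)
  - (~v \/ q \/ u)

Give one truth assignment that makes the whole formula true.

Try p = False.
Branch on q: take q = False.
For the remaining variables, r = False, s = True, t = True, u = False, v = False works.

p=F  q=F  r=F  s=T  t=T  u=F  v=F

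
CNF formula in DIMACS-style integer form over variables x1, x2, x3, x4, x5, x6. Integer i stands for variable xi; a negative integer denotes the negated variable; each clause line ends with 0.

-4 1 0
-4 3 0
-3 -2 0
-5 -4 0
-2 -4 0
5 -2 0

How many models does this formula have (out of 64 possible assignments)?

Case analysis on x4 and x2:
  x4=1, x2=1: a clause becomes empty — 0.
  x4=1, x2=0: remaining (x1,x3,x5,x6) ∈ {(1,1,0,0); (1,1,0,1)} — 2.
  x4=0, x2=1: remaining (x1,x3,x5,x6) ∈ {(0,0,1,0); (0,0,1,1); (1,0,1,0); (1,0,1,1)} — 4.
  x4=0, x2=0: x1, x3, x5, x6 free → 2^4 = 16.
Total: 0 + 2 + 4 + 16 = 22.

22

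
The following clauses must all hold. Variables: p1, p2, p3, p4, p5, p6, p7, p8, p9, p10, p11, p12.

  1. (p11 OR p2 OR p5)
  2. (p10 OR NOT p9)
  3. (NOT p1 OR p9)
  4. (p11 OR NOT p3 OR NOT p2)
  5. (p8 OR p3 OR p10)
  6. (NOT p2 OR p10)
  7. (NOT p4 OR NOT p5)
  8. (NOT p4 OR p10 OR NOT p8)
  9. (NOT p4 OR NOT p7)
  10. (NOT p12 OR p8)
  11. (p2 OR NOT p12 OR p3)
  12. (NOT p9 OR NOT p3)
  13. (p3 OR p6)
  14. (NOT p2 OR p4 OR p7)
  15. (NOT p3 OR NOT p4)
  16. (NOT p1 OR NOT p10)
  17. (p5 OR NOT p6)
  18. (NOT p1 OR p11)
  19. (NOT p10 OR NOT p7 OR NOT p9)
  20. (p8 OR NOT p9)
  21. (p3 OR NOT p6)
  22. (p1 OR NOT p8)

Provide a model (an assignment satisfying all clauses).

p1 = F, p2 = F, p3 = T, p4 = F, p5 = T, p6 = T, p7 = T, p8 = F, p9 = F, p10 = F, p11 = T, p12 = F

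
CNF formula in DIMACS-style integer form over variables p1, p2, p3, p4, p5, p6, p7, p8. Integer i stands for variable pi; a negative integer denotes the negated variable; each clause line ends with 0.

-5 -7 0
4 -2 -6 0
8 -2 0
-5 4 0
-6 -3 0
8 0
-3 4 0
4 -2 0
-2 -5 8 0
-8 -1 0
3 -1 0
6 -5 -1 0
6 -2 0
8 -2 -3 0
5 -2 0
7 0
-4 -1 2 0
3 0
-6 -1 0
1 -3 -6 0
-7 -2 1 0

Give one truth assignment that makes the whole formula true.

p1 = 0, p2 = 0, p3 = 1, p4 = 1, p5 = 0, p6 = 0, p7 = 1, p8 = 1

Check each clause:
  1. {¬p7, ¬p5} — ¬p5 is true.
  2. {¬p6, p4, ¬p2} — ¬p6 is true.
  3. {p8, ¬p2} — p8 is true.
  4. {¬p5, p4} — ¬p5 is true.
  5. {¬p3, ¬p6} — ¬p6 is true.
  6. {p8} — p8 is true.
  7. {¬p3, p4} — p4 is true.
  8. {p4, ¬p2} — p4 is true.
  9. {p8, ¬p5, ¬p2} — p8 is true.
  10. {¬p1, ¬p8} — ¬p1 is true.
  11. {¬p1, p3} — p3 is true.
  12. {¬p5, ¬p1, p6} — ¬p5 is true.
  13. {p6, ¬p2} — ¬p2 is true.
  14. {p8, ¬p2, ¬p3} — p8 is true.
  15. {p5, ¬p2} — ¬p2 is true.
  16. {p7} — p7 is true.
  17. {¬p1, p2, ¬p4} — ¬p1 is true.
  18. {p3} — p3 is true.
  19. {¬p1, ¬p6} — ¬p6 is true.
  20. {¬p3, p1, ¬p6} — ¬p6 is true.
  21. {p1, ¬p2, ¬p7} — ¬p2 is true.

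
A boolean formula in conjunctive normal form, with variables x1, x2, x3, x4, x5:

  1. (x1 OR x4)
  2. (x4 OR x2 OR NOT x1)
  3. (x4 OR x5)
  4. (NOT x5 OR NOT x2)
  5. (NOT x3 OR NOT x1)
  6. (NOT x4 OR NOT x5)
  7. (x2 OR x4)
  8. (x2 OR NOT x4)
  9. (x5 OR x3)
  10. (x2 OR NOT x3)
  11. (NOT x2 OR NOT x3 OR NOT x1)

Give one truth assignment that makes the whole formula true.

x1=False, x2=True, x3=True, x4=True, x5=False

Try x1 = False.
  then x4 is forced to True.
  then x5 is forced to False.
  then x2 is forced to True.
  then x3 is forced to True.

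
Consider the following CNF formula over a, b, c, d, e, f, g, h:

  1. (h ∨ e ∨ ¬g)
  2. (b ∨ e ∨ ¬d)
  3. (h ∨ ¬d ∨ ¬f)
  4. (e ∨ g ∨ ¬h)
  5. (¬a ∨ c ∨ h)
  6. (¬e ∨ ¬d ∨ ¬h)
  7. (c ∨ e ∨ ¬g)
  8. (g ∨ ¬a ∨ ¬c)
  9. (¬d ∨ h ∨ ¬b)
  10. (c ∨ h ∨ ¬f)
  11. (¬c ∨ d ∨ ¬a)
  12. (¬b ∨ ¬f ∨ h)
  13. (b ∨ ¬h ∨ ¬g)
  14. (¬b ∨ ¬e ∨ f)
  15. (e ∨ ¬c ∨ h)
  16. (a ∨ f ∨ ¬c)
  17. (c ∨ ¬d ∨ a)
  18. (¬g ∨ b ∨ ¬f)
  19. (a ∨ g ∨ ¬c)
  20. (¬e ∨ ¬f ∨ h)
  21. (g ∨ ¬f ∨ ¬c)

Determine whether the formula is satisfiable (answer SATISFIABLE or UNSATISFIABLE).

SATISFIABLE

Branch on a: take a = False.
Try b = True.
Set c = False and propagate.
  then d is forced to False.
The remaining clauses are satisfied by e = True, f = True, g = False, h = True.
So a=F, b=T, c=F, d=F, e=T, f=T, g=F, h=T is a satisfying assignment.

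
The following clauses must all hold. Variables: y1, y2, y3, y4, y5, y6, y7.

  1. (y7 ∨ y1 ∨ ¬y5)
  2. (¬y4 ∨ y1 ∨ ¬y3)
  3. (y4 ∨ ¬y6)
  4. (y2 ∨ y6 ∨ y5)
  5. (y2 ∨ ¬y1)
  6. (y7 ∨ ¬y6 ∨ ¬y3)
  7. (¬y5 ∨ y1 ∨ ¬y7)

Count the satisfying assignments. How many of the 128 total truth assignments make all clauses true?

32

Case analysis on y1 and y5:
  y1=T, y5=T: 11 of the 32 assignments to (y2,y3,y4,y6,y7) work.
  y1=T, y5=F: 11 of the 32 assignments to (y2,y3,y4,y6,y7) work.
  y1=F, y5=T: a clause becomes empty — 0.
  y1=F, y5=F: y7 free; 5 ways for (y2,y3,y4,y6) × 2^1 = 10.
Total: 11 + 11 + 0 + 10 = 32.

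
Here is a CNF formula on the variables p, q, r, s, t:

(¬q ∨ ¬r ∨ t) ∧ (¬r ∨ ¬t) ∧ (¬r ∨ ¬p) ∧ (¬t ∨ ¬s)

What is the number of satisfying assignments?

14

Case analysis on r and t:
  r=1, t=1: a clause becomes empty — 0.
  r=1, t=0: remaining (p,q,s) ∈ {(0,0,0); (0,0,1)} — 2.
  r=0, t=1: remaining (p,q,s) ∈ {(0,0,0); (0,1,0); (1,0,0); (1,1,0)} — 4.
  r=0, t=0: p, q, s free → 2^3 = 8.
Total: 0 + 2 + 4 + 8 = 14.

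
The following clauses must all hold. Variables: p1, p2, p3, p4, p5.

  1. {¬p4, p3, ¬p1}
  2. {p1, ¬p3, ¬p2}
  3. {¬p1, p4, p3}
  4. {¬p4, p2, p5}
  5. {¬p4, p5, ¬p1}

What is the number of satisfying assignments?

16

Split on p1, then p4.
  p1=1, p4=1: remaining (p2,p3,p5) ∈ {(0,1,1); (1,1,1)} — 2.
  p1=1, p4=0: remaining (p2,p3,p5) ∈ {(0,1,0); (0,1,1); (1,1,0); (1,1,1)} — 4.
  p1=0, p4=1: remaining (p2,p3,p5) ∈ {(0,0,1); (0,1,1); (1,0,0); (1,0,1)} — 4.
  p1=0, p4=0: p5 free; 3 ways for (p2,p3) × 2^1 = 6.
Total: 2 + 4 + 4 + 6 = 16.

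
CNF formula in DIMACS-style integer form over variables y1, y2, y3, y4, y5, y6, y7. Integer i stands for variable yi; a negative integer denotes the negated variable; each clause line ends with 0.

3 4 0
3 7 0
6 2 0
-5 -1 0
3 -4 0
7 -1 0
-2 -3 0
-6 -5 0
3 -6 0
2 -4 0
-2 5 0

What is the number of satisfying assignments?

Satisfying assignments:
  y1=F y2=F y3=T y4=F y5=F y6=T y7=F
  y1=F y2=F y3=T y4=F y5=F y6=T y7=T
  y1=T y2=F y3=T y4=F y5=F y6=T y7=T
Count: 3.

3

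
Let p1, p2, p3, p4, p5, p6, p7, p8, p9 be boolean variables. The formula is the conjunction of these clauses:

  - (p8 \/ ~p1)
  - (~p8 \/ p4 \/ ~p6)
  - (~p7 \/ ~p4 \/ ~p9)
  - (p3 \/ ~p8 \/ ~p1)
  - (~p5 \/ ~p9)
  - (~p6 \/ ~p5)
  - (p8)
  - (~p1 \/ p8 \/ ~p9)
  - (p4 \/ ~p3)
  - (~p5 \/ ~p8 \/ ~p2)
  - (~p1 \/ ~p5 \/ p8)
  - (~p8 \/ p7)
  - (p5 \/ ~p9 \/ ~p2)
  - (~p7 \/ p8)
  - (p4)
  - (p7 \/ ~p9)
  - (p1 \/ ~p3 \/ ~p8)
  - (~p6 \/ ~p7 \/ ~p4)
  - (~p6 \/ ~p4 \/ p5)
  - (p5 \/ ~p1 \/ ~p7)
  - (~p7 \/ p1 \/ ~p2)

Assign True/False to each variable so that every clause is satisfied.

p1=0, p2=0, p3=0, p4=1, p5=1, p6=0, p7=1, p8=1, p9=0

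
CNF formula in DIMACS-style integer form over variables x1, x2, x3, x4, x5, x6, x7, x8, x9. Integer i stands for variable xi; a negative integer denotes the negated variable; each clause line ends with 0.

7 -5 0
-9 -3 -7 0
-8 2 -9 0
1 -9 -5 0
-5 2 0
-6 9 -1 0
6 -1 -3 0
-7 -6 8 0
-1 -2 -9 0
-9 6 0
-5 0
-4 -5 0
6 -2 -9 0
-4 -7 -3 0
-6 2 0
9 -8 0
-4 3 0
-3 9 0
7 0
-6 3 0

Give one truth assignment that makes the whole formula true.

x1=T, x2=T, x3=F, x4=F, x5=F, x6=F, x7=T, x8=F, x9=F

The clause (!x5) is unit: x5 must be False.
Unit propagation: (x7) forces x7 = True.
x4 occurs only negated in the remaining clauses — set x4 = False.
Try x1 = True.
Set x2 = True and propagate.
  then x9 is forced to False.
  then x6 is forced to False.
  then x3 is forced to False.
  then x8 is forced to False.
Every clause has at least one true literal under this assignment.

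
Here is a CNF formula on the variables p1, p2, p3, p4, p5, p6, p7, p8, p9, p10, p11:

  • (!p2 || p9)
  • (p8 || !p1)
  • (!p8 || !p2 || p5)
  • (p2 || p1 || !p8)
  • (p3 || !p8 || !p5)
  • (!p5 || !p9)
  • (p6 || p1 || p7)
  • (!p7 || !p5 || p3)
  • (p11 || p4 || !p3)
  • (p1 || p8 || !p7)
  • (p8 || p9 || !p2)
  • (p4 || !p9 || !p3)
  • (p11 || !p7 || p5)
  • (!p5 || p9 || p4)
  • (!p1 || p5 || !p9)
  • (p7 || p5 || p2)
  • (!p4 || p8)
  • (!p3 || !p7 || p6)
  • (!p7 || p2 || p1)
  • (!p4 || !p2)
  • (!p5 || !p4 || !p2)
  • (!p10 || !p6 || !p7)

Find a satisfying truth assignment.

p10 occurs only negated in the remaining clauses — set p10 = False.
p11 occurs only positively in the remaining clauses — set p11 = True.
Branch on p1: take p1 = True.
  then p8 is forced to True.
Set p2 = False and propagate.
For the remaining variables, p3 = True, p4 = True, p5 = True, p6 = False, p7 = False, p9 = False works.
Every clause has at least one true literal under this assignment.

p1=T, p2=F, p3=T, p4=T, p5=T, p6=F, p7=F, p8=T, p9=F, p10=F, p11=T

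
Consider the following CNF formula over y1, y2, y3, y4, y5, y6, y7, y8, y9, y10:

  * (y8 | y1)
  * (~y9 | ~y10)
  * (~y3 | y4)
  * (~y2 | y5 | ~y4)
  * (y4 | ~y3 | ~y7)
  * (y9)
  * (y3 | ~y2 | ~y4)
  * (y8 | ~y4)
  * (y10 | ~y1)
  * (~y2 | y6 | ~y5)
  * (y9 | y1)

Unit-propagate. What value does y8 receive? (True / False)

Unit clause (y9) sets y9 = True.
In (~y9 | ~y10), ~y9 is now false; ~y10 must hold, so y10 = False.
(y10 | ~y1) with y10 = False leaves only ~y1, so y1 = False.
(y8 | y1) with y1 = False leaves only y8, so y8 = True.

True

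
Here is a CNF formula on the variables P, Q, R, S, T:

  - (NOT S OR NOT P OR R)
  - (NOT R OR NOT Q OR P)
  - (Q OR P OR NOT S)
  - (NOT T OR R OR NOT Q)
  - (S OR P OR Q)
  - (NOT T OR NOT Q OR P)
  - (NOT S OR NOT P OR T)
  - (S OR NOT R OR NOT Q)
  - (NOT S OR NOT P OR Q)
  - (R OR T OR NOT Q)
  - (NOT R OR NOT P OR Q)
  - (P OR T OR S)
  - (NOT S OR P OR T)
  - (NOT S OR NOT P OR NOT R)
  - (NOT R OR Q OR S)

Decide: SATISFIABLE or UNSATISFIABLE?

Branch on P: take P = True.
Set Q = False and propagate.
  then S is forced to False.
  then R is forced to False.
T is now unconstrained; take T = False.
So P=T, Q=F, R=F, S=F, T=F is a satisfying assignment.

SATISFIABLE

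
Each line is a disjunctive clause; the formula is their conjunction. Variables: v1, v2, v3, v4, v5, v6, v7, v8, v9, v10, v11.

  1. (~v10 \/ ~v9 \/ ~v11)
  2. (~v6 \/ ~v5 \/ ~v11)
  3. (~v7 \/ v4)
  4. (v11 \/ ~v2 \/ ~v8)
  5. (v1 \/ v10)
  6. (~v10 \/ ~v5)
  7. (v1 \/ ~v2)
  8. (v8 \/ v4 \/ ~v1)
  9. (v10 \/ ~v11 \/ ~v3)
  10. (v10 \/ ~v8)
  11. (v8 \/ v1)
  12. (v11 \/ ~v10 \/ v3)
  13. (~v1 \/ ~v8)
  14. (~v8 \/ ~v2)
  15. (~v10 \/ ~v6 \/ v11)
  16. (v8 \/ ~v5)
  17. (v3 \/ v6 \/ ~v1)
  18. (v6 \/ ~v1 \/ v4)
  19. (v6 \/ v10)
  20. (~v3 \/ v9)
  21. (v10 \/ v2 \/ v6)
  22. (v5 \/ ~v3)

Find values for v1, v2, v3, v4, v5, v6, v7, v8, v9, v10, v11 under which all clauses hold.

v1=T, v2=T, v3=F, v4=T, v5=F, v6=T, v7=T, v8=F, v9=T, v10=F, v11=F

Pure literal: v4 appears only positively; assign v4 = True.
Set v1 = True and propagate.
  then v8 is forced to False.
  then v5 is forced to False.
  then v3 is forced to False.
  then v6 is forced to True.
For the remaining variables, v2 = True, v7 = True, v9 = True, v10 = False, v11 = False works.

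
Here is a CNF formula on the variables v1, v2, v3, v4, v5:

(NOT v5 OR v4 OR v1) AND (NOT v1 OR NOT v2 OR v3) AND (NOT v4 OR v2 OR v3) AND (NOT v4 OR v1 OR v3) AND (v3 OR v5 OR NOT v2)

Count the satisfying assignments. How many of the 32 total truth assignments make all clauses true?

17

Case analysis on v3 and v1:
  v3=T, v1=T: v2, v4, v5 free → 2^3 = 8.
  v3=T, v1=F: v2 free; 3 ways for (v4,v5) × 2^1 = 6.
  v3=F, v1=T: remaining (v2,v4,v5) ∈ {(F,F,F); (F,F,T)} — 2.
  v3=F, v1=F: remaining (v2,v4,v5) ∈ {(F,F,F)} — 1.
Total: 8 + 6 + 2 + 1 = 17.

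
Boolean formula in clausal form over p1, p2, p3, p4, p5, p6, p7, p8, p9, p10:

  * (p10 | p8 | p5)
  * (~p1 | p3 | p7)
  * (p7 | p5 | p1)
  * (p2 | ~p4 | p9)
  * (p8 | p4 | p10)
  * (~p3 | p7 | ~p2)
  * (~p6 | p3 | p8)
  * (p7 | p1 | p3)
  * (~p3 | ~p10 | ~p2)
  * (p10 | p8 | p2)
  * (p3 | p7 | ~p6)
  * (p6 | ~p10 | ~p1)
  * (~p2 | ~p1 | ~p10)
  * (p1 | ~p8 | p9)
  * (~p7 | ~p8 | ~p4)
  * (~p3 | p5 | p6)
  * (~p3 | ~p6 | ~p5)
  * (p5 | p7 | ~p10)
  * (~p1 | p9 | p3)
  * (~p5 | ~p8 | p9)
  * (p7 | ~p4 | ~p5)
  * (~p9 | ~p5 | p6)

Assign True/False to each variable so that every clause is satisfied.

p1=0, p2=1, p3=0, p4=0, p5=0, p6=0, p7=1, p8=0, p9=0, p10=1

Check each clause:
  1. (p8 | p5 | p10) — p10 is true.
  2. (~p1 | p7 | p3) — ~p1 is true.
  3. (p7 | p1 | p5) — p7 is true.
  4. (p2 | ~p4 | p9) — p2 is true.
  5. (p4 | p8 | p10) — p10 is true.
  6. (~p3 | ~p2 | p7) — ~p3 is true.
  7. (p8 | p3 | ~p6) — ~p6 is true.
  8. (p1 | p3 | p7) — p7 is true.
  9. (~p3 | ~p2 | ~p10) — ~p3 is true.
  10. (p2 | p8 | p10) — p10 is true.
  11. (~p6 | p3 | p7) — ~p6 is true.
  12. (~p10 | ~p1 | p6) — ~p1 is true.
  13. (~p1 | ~p2 | ~p10) — ~p1 is true.
  14. (p9 | ~p8 | p1) — ~p8 is true.
  15. (~p4 | ~p7 | ~p8) — ~p8 is true.
  16. (~p3 | p5 | p6) — ~p3 is true.
  17. (~p5 | ~p3 | ~p6) — ~p6 is true.
  18. (~p10 | p5 | p7) — p7 is true.
  19. (p3 | p9 | ~p1) — ~p1 is true.
  20. (p9 | ~p8 | ~p5) — ~p8 is true.
  21. (~p5 | p7 | ~p4) — ~p5 is true.
  22. (~p5 | p6 | ~p9) — ~p5 is true.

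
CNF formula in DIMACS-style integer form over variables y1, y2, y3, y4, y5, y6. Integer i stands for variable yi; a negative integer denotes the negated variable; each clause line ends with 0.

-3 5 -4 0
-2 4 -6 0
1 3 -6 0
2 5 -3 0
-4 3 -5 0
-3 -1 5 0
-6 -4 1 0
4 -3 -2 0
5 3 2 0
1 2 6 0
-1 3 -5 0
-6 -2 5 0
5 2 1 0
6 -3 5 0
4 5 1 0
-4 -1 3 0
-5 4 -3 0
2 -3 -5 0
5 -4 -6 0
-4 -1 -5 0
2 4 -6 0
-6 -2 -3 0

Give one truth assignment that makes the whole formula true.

y1=1, y2=1, y3=0, y4=0, y5=0, y6=0

Check each clause:
  1. (NOT y4 OR NOT y3 OR y5) — NOT y4 is true.
  2. (y4 OR NOT y6 OR NOT y2) — NOT y6 is true.
  3. (y3 OR NOT y6 OR y1) — y1 is true.
  4. (y2 OR y5 OR NOT y3) — y2 is true.
  5. (y3 OR NOT y4 OR NOT y5) — NOT y5 is true.
  6. (NOT y3 OR NOT y1 OR y5) — NOT y3 is true.
  7. (NOT y6 OR y1 OR NOT y4) — y1 is true.
  8. (NOT y2 OR y4 OR NOT y3) — NOT y3 is true.
  9. (y3 OR y5 OR y2) — y2 is true.
  10. (y1 OR y2 OR y6) — y1 is true.
  11. (NOT y5 OR NOT y1 OR y3) — NOT y5 is true.
  12. (y5 OR NOT y2 OR NOT y6) — NOT y6 is true.
  13. (y5 OR y2 OR y1) — y1 is true.
  14. (NOT y3 OR y6 OR y5) — NOT y3 is true.
  15. (y5 OR y4 OR y1) — y1 is true.
  16. (y3 OR NOT y1 OR NOT y4) — NOT y4 is true.
  17. (y4 OR NOT y5 OR NOT y3) — NOT y5 is true.
  18. (NOT y5 OR NOT y3 OR y2) — y2 is true.
  19. (y5 OR NOT y6 OR NOT y4) — NOT y6 is true.
  20. (NOT y4 OR NOT y1 OR NOT y5) — NOT y5 is true.
  21. (y4 OR NOT y6 OR y2) — NOT y6 is true.
  22. (NOT y3 OR NOT y6 OR NOT y2) — NOT y6 is true.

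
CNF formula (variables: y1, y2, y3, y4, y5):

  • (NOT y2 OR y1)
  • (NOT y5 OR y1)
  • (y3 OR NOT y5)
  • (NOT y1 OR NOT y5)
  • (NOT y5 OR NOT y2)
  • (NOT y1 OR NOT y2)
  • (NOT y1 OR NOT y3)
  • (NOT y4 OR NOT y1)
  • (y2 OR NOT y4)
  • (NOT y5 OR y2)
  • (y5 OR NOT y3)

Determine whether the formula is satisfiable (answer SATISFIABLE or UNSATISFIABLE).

SATISFIABLE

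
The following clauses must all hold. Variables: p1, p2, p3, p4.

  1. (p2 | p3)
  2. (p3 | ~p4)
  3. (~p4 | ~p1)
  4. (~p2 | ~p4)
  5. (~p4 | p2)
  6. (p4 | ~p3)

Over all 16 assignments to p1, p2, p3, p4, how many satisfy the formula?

2

The models are:
  p1=0 p2=1 p3=0 p4=0
  p1=1 p2=1 p3=0 p4=0
Count: 2.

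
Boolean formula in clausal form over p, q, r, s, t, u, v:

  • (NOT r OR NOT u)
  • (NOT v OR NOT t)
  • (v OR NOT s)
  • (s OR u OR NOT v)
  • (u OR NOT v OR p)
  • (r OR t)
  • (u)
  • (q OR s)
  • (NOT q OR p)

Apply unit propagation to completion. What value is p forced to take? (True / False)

True

(u) stands alone — u = True.
From (NOT r OR NOT u) and u = True: r = False.
In (t OR r), r is now false; t must hold, so t = True.
(NOT t OR NOT v): since t = True, the clause reduces to (NOT v). v = False.
From (NOT s OR v) and v = False: s = False.
In (s OR q), s is now false; q must hold, so q = True.
In (p OR NOT q), NOT q is now false; p must hold, so p = True.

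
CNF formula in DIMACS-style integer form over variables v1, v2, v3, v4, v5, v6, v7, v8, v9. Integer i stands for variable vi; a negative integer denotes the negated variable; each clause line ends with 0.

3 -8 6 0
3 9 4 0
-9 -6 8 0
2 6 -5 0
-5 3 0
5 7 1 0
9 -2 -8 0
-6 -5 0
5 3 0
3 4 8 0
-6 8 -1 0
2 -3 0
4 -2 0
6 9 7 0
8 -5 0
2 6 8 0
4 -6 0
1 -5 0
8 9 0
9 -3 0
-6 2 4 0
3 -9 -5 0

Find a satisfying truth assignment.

v1=T, v2=T, v3=T, v4=T, v5=T, v6=F, v7=T, v8=T, v9=T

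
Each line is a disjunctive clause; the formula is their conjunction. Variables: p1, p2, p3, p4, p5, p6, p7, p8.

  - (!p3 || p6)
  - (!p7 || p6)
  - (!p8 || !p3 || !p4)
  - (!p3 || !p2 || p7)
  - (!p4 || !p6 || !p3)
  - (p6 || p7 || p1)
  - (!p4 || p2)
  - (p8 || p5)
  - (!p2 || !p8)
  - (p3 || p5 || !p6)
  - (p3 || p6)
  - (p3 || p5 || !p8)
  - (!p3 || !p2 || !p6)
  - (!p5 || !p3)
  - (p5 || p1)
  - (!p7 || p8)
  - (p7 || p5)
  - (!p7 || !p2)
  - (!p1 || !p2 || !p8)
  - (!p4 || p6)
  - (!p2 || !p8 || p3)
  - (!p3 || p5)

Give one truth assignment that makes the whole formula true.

p1=False, p2=True, p3=False, p4=True, p5=True, p6=True, p7=False, p8=False

Check each clause:
  1. (!p3 || p6) — !p3 is true.
  2. (!p7 || p6) — !p7 is true.
  3. (!p4 || !p8 || !p3) — !p8 is true.
  4. (p7 || !p3 || !p2) — !p3 is true.
  5. (!p3 || !p4 || !p6) — !p3 is true.
  6. (p1 || p7 || p6) — p6 is true.
  7. (p2 || !p4) — p2 is true.
  8. (p8 || p5) — p5 is true.
  9. (!p2 || !p8) — !p8 is true.
  10. (p5 || p3 || !p6) — p5 is true.
  11. (p3 || p6) — p6 is true.
  12. (!p8 || p3 || p5) — !p8 is true.
  13. (!p2 || !p6 || !p3) — !p3 is true.
  14. (!p3 || !p5) — !p3 is true.
  15. (p1 || p5) — p5 is true.
  16. (!p7 || p8) — !p7 is true.
  17. (p5 || p7) — p5 is true.
  18. (!p7 || !p2) — !p7 is true.
  19. (!p1 || !p8 || !p2) — !p8 is true.
  20. (!p4 || p6) — p6 is true.
  21. (!p8 || !p2 || p3) — !p8 is true.
  22. (!p3 || p5) — p5 is true.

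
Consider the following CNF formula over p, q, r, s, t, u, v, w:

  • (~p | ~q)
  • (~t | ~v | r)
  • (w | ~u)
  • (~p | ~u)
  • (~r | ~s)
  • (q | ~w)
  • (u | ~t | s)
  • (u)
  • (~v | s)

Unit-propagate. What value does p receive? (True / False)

(u) is a unit clause: u = True.
(~u | w) with u = True leaves only w, so w = True.
In (~u | ~p), ~u is now false; ~p must hold, so p = False.

False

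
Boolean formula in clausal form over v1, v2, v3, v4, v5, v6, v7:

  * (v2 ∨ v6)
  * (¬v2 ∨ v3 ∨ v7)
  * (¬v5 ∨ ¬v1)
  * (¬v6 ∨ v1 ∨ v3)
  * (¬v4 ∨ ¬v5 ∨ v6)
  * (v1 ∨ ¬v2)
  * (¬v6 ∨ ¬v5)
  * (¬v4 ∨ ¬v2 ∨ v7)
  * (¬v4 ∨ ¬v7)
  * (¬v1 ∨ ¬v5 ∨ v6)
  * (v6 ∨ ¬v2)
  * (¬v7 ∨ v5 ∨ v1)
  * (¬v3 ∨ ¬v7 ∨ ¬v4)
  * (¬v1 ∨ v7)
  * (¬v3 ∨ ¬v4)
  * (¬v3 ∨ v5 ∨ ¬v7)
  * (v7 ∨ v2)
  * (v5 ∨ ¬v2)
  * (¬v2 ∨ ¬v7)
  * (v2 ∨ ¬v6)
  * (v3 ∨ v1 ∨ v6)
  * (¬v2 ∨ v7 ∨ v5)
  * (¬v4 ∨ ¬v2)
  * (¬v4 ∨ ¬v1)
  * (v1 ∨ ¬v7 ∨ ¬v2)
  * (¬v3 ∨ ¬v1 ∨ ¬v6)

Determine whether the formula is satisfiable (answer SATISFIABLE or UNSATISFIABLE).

UNSATISFIABLE

v2 = True:
  propagation gives v1=True, v5=False; an empty clause results — contradiction.
v2 = False:
  propagation gives v6=True; an empty clause results — contradiction.
Every branch closes, so no satisfying assignment exists.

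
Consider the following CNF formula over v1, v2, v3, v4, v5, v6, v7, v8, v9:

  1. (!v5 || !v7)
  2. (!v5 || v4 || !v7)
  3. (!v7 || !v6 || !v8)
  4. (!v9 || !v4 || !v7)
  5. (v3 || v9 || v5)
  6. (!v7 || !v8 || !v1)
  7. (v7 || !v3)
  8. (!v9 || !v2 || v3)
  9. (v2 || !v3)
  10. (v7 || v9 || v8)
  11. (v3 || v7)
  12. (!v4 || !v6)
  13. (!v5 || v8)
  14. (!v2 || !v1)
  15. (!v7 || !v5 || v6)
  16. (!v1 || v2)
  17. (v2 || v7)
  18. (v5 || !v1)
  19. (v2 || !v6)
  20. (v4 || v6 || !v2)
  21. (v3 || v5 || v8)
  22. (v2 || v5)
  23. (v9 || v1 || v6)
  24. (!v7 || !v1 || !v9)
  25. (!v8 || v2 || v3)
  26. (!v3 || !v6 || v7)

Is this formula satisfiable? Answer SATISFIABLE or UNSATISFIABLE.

SATISFIABLE

Branch on v1: take v1 = False.
The remaining clauses are satisfied by v2 = True, v3 = True, v4 = False, v5 = False, v6 = True, v7 = True, v8 = False, v9 = False.
Every clause has at least one true literal under this assignment.
So v1 = False, v2 = True, v3 = True, v4 = False, v5 = False, v6 = True, v7 = True, v8 = False, v9 = False is a satisfying assignment.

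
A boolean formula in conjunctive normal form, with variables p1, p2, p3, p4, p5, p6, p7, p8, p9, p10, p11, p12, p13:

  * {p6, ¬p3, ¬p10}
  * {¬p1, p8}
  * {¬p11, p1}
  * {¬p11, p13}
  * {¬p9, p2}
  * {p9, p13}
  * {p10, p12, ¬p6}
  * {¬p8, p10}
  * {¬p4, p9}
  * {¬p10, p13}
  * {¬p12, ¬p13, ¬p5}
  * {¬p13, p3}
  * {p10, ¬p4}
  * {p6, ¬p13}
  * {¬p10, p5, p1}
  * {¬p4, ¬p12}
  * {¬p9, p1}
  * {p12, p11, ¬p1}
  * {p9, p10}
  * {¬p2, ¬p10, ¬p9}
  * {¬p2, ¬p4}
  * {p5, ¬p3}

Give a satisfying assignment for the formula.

p1 = F  p2 = F  p3 = T  p4 = F  p5 = T  p6 = T  p7 = T  p8 = T  p9 = F  p10 = T  p11 = F  p12 = F  p13 = T

Check each clause:
  1. {¬p3, p6, ¬p10} — p6 is true.
  2. {p8, ¬p1} — p8 is true.
  3. {¬p11, p1} — ¬p11 is true.
  4. {p13, ¬p11} — p13 is true.
  5. {¬p9, p2} — ¬p9 is true.
  6. {p13, p9} — p13 is true.
  7. {¬p6, p10, p12} — p10 is true.
  8. {¬p8, p10} — p10 is true.
  9. {¬p4, p9} — ¬p4 is true.
  10. {p13, ¬p10} — p13 is true.
  11. {¬p5, ¬p13, ¬p12} — ¬p12 is true.
  12. {p3, ¬p13} — p3 is true.
  13. {¬p4, p10} — p10 is true.
  14. {p6, ¬p13} — p6 is true.
  15. {¬p10, p1, p5} — p5 is true.
  16. {¬p12, ¬p4} — ¬p12 is true.
  17. {p1, ¬p9} — ¬p9 is true.
  18. {p12, p11, ¬p1} — ¬p1 is true.
  19. {p10, p9} — p10 is true.
  20. {¬p9, ¬p2, ¬p10} — ¬p9 is true.
  21. {¬p4, ¬p2} — ¬p4 is true.
  22. {¬p3, p5} — p5 is true.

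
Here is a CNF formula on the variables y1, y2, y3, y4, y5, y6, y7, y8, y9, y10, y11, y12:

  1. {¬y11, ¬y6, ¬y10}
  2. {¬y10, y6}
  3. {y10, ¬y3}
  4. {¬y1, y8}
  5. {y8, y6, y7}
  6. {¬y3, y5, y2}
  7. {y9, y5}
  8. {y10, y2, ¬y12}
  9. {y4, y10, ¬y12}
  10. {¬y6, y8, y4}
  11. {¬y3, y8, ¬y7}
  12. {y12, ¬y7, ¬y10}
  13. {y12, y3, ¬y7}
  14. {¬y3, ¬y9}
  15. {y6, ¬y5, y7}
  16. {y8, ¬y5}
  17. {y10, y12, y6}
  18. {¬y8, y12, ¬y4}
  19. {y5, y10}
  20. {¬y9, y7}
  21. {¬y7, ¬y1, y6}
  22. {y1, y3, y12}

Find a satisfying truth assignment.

y1=1  y2=0  y3=0  y4=0  y5=1  y6=1  y7=1  y8=1  y9=1  y10=1  y11=0  y12=1

Pure literal: y11 appears only negated; assign y11 = False.
Branch on y1: take y1 = True.
  then y8 is forced to True.
The remaining clauses are satisfied by y2 = False, y3 = False, y4 = False, y5 = True, y6 = True, y7 = True, y9 = True, y10 = True, y12 = True.
Every clause has at least one true literal under this assignment.
Check each clause:
  1. {¬y10, ¬y6, ¬y11} — ¬y11 is true.
  2. {¬y10, y6} — y6 is true.
  3. {¬y3, y10} — y10 is true.
  4. {y8, ¬y1} — y8 is true.
  5. {y7, y8, y6} — y8 is true.
  6. {y5, y2, ¬y3} — ¬y3 is true.
  7. {y5, y9} — y9 is true.
  8. {y2, ¬y12, y10} — y10 is true.
  9. {¬y12, y10, y4} — y10 is true.
  10. {y4, y8, ¬y6} — y8 is true.
  11. {y8, ¬y7, ¬y3} — y8 is true.
  12. {y12, ¬y10, ¬y7} — y12 is true.
  13. {y3, y12, ¬y7} — y12 is true.
  14. {¬y3, ¬y9} — ¬y3 is true.
  15. {¬y5, y6, y7} — y6 is true.
  16. {¬y5, y8} — y8 is true.
  17. {y6, y12, y10} — y10 is true.
  18. {¬y8, ¬y4, y12} — y12 is true.
  19. {y10, y5} — y10 is true.
  20. {y7, ¬y9} — y7 is true.
  21. {y6, ¬y1, ¬y7} — y6 is true.
  22. {y12, y1, y3} — y1 is true.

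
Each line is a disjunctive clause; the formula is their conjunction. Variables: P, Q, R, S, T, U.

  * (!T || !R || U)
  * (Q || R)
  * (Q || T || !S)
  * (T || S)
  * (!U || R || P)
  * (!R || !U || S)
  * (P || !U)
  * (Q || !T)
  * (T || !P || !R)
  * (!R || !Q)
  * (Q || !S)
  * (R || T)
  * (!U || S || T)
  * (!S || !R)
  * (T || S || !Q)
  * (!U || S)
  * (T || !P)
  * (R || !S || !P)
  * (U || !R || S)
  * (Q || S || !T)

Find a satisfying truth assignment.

P = False, Q = True, R = False, S = False, T = True, U = False

Check each clause:
  1. (U || !R || !T) — !R is true.
  2. (R || Q) — Q is true.
  3. (T || !S || Q) — Q is true.
  4. (T || S) — T is true.
  5. (P || !U || R) — !U is true.
  6. (S || !U || !R) — !U is true.
  7. (P || !U) — !U is true.
  8. (Q || !T) — Q is true.
  9. (T || !P || !R) — T is true.
  10. (!Q || !R) — !R is true.
  11. (Q || !S) — Q is true.
  12. (T || R) — T is true.
  13. (T || !U || S) — !U is true.
  14. (!R || !S) — !S is true.
  15. (S || T || !Q) — T is true.
  16. (S || !U) — !U is true.
  17. (T || !P) — T is true.
  18. (R || !P || !S) — !S is true.
  19. (U || !R || S) — !R is true.
  20. (S || Q || !T) — Q is true.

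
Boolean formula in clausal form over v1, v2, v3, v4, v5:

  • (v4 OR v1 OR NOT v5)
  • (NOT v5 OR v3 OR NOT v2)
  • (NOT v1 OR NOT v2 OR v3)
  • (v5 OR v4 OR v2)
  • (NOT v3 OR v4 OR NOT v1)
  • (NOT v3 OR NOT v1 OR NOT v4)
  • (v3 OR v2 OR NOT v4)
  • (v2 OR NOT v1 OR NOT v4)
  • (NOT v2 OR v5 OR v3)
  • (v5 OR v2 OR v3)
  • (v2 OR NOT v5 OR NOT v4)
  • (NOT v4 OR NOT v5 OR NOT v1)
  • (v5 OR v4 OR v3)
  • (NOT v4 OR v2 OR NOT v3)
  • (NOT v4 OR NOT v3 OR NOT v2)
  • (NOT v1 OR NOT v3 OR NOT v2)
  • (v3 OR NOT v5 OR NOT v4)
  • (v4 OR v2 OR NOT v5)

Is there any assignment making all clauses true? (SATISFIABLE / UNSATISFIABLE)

Try v1 = False.
Set v2 = True and propagate.
Branch on v3: take v3 = True.
  then v4 is forced to False.
  then v5 is forced to False.
So v1 = False  v2 = True  v3 = True  v4 = False  v5 = False is a satisfying assignment.

SATISFIABLE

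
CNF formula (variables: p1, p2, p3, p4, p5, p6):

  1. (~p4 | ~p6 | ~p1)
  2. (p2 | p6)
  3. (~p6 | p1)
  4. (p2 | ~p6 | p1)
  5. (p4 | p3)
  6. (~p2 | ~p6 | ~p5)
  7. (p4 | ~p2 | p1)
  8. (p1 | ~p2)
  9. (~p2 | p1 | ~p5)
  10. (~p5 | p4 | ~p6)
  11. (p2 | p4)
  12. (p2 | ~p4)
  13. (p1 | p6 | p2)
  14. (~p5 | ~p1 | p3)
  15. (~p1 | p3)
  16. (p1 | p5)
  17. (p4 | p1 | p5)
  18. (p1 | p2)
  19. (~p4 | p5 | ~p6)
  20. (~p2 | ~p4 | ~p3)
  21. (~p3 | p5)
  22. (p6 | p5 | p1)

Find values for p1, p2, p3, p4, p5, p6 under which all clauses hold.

Try p1 = True.
  then p3 is forced to True.
  then p5 is forced to True.
Set p2 = True and propagate.
  then p6 is forced to False.
  then p4 is forced to False.

p1 = T, p2 = T, p3 = T, p4 = F, p5 = T, p6 = F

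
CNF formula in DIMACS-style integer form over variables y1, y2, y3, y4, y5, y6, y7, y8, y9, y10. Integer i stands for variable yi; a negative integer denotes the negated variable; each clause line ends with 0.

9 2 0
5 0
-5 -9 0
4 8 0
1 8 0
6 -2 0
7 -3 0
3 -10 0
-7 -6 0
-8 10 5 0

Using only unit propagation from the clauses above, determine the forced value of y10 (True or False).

(y5) stands alone — y5 = True.
From (NOT y5 OR NOT y9) and y5 = True: y9 = False.
From (y2 OR y9) and y9 = False: y2 = True.
In (NOT y2 OR y6), NOT y2 is now false; y6 must hold, so y6 = True.
(NOT y7 OR NOT y6) with y6 = True leaves only NOT y7, so y7 = False.
From (y7 OR NOT y3) and y7 = False: y3 = False.
(y3 OR NOT y10): since y3 = False, the clause reduces to (NOT y10). y10 = False.

False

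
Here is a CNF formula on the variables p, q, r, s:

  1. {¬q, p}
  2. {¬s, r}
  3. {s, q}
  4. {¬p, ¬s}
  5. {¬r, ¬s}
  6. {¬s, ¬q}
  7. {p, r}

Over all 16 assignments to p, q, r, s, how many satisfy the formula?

The models are:
  p=1 q=1 r=0 s=0
  p=1 q=1 r=1 s=0
Count: 2.

2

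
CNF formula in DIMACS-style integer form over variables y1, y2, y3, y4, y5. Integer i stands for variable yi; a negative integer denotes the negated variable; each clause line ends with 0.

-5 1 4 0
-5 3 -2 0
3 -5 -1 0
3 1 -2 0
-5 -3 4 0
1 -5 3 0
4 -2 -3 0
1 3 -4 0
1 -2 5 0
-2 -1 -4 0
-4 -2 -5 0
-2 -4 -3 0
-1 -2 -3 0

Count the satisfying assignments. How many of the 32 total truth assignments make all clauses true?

10

Case analysis on y3 and y1:
  y3=T, y1=T: remaining (y2,y4,y5) ∈ {(F,F,F); (F,T,F); (F,T,T)} — 3.
  y3=T, y1=F: remaining (y2,y4,y5) ∈ {(F,F,F); (F,T,F); (F,T,T)} — 3.
  y3=F, y1=T: remaining (y2,y4,y5) ∈ {(F,F,F); (F,T,F); (T,F,F)} — 3.
  y3=F, y1=F: remaining (y2,y4,y5) ∈ {(F,F,F)} — 1.
Total: 3 + 3 + 3 + 1 = 10.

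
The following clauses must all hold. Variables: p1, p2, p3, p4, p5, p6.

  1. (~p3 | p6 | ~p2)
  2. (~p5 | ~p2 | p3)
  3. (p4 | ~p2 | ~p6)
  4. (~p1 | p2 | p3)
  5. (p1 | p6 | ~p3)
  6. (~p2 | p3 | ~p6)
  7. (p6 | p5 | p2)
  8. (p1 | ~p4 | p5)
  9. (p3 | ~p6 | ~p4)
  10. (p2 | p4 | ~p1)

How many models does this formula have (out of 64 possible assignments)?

Split on p2, then p3.
  p2=1, p3=1: remaining (p1,p4,p5,p6) ∈ {(0,1,1,1); (1,1,0,1); (1,1,1,1)} — 3.
  p2=1, p3=0: remaining (p1,p4,p5,p6) ∈ {(0,0,0,0); (1,0,0,0); (1,1,0,0)} — 3.
  p2=0, p3=1: 6 of the 16 assignments to (p1,p4,p5,p6) work.
  p2=0, p3=0: remaining (p1,p4,p5,p6) ∈ {(0,0,0,1); (0,0,1,0); (0,0,1,1); (0,1,1,0)} — 4.
Total: 3 + 3 + 6 + 4 = 16.

16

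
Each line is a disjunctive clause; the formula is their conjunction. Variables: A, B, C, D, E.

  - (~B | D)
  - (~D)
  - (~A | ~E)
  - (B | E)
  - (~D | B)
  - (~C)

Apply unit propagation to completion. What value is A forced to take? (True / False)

(~D) is a unit clause: D = False.
(~B | D) with D = False leaves only ~B, so B = False.
(B | E): since B = False, the clause reduces to (E). E = True.
(~A | ~E): since E = True, the clause reduces to (~A). A = False.

False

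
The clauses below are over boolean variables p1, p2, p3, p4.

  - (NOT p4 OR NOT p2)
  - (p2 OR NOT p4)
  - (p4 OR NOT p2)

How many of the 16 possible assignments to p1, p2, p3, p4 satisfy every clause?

4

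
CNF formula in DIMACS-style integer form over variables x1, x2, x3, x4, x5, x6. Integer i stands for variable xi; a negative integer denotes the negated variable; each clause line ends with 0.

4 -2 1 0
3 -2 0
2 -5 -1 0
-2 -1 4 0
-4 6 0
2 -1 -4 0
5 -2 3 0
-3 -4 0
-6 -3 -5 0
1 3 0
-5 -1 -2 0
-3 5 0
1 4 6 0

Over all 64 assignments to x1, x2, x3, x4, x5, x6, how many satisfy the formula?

2

Satisfying assignments:
  x1=1 x2=0 x3=0 x4=0 x5=0 x6=0
  x1=1 x2=0 x3=0 x4=0 x5=0 x6=1
Count: 2.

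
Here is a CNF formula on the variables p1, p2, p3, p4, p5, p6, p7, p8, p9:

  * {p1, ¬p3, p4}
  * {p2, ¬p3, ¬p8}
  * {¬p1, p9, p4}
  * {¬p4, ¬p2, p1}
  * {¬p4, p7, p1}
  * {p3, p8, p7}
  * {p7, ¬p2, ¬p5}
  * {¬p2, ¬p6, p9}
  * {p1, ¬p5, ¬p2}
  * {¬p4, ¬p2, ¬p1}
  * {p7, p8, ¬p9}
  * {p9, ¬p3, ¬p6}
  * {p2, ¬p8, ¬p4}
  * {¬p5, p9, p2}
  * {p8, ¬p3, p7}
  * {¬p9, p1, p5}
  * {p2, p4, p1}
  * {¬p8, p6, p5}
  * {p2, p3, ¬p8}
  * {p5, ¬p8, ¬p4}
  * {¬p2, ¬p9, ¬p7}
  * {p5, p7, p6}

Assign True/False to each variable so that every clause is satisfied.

Branch on p1: take p1 = False.
For the remaining variables, p2 = False, p3 = False, p4 = True, p5 = True, p6 = True, p7 = True, p8 = False, p9 = True works.

p1=F  p2=F  p3=F  p4=T  p5=T  p6=T  p7=T  p8=F  p9=T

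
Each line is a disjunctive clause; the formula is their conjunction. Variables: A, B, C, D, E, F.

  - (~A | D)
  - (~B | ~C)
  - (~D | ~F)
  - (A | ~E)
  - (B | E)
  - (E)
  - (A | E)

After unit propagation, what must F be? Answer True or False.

Unit clause (E) sets E = True.
(A | ~E): since E = True, the clause reduces to (A). A = True.
From (~A | D) and A = True: D = True.
(~D | ~F) with D = True leaves only ~F, so F = False.

False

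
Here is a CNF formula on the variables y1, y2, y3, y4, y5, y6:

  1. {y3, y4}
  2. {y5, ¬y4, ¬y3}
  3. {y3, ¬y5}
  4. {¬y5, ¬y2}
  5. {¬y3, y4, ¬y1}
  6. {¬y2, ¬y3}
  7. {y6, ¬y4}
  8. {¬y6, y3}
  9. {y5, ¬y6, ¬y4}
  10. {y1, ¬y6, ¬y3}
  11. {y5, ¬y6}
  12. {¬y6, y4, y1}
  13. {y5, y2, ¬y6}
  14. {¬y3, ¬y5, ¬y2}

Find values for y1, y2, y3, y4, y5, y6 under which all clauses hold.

y1=True, y2=False, y3=True, y4=True, y5=True, y6=True

Check each clause:
  1. {y3, y4} — y3 is true.
  2. {y5, ¬y3, ¬y4} — y5 is true.
  3. {¬y5, y3} — y3 is true.
  4. {¬y2, ¬y5} — ¬y2 is true.
  5. {y4, ¬y1, ¬y3} — y4 is true.
  6. {¬y3, ¬y2} — ¬y2 is true.
  7. {¬y4, y6} — y6 is true.
  8. {¬y6, y3} — y3 is true.
  9. {y5, ¬y6, ¬y4} — y5 is true.
  10. {¬y3, y1, ¬y6} — y1 is true.
  11. {y5, ¬y6} — y5 is true.
  12. {¬y6, y4, y1} — y1 is true.
  13. {y2, ¬y6, y5} — y5 is true.
  14. {¬y5, ¬y3, ¬y2} — ¬y2 is true.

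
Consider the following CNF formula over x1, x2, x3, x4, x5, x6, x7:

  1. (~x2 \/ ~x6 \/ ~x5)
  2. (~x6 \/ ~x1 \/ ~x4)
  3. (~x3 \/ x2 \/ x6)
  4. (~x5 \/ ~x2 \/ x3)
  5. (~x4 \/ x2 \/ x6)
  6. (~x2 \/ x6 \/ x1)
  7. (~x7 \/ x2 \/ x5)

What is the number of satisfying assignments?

Split on x2, then x6.
  x2=1, x6=1: x3, x7 free; 3 ways for (x1,x4,x5) × 2^2 = 12.
  x2=1, x6=0: x4, x7 free; 3 ways for (x1,x3,x5) × 2^2 = 12.
  x2=0, x6=1: x3 free; 9 ways for (x1,x4,x5,x7) × 2^1 = 18.
  x2=0, x6=0: x1 free; 3 ways for (x3,x4,x5,x7) × 2^1 = 6.
Total: 12 + 12 + 18 + 6 = 48.

48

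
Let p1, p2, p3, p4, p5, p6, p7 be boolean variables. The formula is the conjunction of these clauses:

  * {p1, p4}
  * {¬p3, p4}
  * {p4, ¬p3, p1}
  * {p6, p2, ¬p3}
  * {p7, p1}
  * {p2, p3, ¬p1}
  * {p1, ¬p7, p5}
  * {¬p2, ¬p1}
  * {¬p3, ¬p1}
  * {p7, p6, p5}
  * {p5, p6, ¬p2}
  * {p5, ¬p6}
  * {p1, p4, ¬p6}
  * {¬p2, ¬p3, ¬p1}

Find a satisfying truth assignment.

p1=F, p2=T, p3=T, p4=T, p5=T, p6=F, p7=T

Check each clause:
  1. {p4, p1} — p4 is true.
  2. {p4, ¬p3} — p4 is true.
  3. {p1, ¬p3, p4} — p4 is true.
  4. {p6, p2, ¬p3} — p2 is true.
  5. {p7, p1} — p7 is true.
  6. {p2, ¬p1, p3} — p2 is true.
  7. {p1, ¬p7, p5} — p5 is true.
  8. {¬p1, ¬p2} — ¬p1 is true.
  9. {¬p3, ¬p1} — ¬p1 is true.
  10. {p7, p6, p5} — p5 is true.
  11. {¬p2, p6, p5} — p5 is true.
  12. {p5, ¬p6} — ¬p6 is true.
  13. {p1, p4, ¬p6} — ¬p6 is true.
  14. {¬p3, ¬p1, ¬p2} — ¬p1 is true.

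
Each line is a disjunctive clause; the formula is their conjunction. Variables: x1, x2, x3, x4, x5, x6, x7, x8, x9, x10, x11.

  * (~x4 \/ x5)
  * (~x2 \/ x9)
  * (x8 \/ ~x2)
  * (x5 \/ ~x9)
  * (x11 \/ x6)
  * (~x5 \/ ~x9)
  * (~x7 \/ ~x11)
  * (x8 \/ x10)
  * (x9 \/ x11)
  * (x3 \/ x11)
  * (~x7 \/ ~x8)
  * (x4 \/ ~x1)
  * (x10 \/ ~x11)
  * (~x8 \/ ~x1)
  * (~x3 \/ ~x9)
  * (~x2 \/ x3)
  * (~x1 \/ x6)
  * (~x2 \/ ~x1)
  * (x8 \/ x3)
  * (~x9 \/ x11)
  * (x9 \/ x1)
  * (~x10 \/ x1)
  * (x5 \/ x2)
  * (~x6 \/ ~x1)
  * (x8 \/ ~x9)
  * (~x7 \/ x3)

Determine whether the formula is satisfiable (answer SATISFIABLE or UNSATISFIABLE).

UNSATISFIABLE

x9 = True:
  propagation gives x5=True; an empty clause results — contradiction.
x9 = False:
  propagation gives x2=False, x11=True, x7=False, x10=True; an empty clause results — contradiction.
Every branch closes, so no satisfying assignment exists.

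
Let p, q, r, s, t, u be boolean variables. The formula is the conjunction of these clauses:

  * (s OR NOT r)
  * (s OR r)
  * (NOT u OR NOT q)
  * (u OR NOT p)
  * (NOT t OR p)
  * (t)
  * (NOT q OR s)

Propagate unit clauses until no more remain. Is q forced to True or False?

False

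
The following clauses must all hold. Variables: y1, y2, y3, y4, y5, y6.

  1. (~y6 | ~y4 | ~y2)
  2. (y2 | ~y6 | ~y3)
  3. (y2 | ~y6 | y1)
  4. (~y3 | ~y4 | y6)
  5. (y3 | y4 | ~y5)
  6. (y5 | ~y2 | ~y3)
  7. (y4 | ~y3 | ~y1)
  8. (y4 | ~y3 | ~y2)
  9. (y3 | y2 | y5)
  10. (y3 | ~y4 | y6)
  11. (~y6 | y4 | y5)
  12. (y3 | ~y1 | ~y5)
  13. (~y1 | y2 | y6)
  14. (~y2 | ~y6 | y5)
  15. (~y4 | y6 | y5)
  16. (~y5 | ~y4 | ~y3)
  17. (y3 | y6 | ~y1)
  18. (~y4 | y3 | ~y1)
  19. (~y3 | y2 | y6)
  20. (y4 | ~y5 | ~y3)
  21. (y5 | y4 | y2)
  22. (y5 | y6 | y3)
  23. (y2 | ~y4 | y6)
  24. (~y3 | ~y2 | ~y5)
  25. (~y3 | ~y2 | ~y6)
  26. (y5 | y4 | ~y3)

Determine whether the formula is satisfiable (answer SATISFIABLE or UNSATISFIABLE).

UNSATISFIABLE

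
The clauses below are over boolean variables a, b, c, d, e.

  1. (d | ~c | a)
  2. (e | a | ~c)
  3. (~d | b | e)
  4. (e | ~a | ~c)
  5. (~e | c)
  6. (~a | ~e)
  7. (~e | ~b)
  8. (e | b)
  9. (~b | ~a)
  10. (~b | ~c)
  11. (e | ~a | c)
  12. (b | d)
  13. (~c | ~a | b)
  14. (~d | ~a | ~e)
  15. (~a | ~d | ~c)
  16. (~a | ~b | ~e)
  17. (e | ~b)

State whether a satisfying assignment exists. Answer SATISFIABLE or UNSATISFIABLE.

SATISFIABLE

Try a = False.
Set b = False and propagate.
  then e is forced to True.
  then c is forced to True.
  then d is forced to True.
Every clause has at least one true literal under this assignment.
So a=False, b=False, c=True, d=True, e=True is a satisfying assignment.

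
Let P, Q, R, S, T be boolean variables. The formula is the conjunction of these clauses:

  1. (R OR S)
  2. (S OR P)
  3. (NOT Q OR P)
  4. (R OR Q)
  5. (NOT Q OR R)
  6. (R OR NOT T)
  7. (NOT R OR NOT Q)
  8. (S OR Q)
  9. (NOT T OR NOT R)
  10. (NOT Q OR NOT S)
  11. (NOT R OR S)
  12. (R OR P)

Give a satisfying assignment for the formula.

P=1, Q=0, R=1, S=1, T=0

P occurs only positively in the remaining clauses — set P = True.
Pure literal: T appears only negated; assign T = False.
Try Q = False.
  then R is forced to True.
  then S is forced to True.
Check each clause:
  1. (R OR S) — R is true.
  2. (S OR P) — P is true.
  3. (NOT Q OR P) — P is true.
  4. (R OR Q) — R is true.
  5. (R OR NOT Q) — R is true.
  6. (NOT T OR R) — R is true.
  7. (NOT Q OR NOT R) — NOT Q is true.
  8. (Q OR S) — S is true.
  9. (NOT R OR NOT T) — NOT T is true.
  10. (NOT Q OR NOT S) — NOT Q is true.
  11. (NOT R OR S) — S is true.
  12. (P OR R) — P is true.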